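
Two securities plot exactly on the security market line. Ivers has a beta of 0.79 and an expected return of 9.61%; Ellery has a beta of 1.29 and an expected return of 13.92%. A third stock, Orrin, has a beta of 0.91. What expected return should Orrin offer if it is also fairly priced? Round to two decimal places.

MRP (SML slope) = (13.92% − 9.61%) / (1.29 − 0.79) = 4.31% / 0.50 = 8.6200%
R_f (intercept) = 9.61% − 0.79 × 8.6200% = 2.8002%
E(R_Orrin) = R_f + β × MRP = 2.8002% + 0.91 × 8.6200% = 10.64%

10.64%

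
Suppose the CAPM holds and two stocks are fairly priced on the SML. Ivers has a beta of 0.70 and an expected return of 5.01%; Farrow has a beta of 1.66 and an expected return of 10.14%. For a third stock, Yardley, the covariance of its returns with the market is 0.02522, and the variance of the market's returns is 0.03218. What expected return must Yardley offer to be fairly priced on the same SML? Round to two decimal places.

5.46%

MRP = (10.14% − 5.01%) / (1.66 − 0.70) = 5.3438%
R_f = 5.01% − 0.70 × 5.3438% = 1.2693%
β_Yardley = Cov / Var(R_m) = 0.02522 / 0.03218 = 0.7837
E(R_Yardley) = R_f + β × MRP = 1.2693% + 0.7837 × 5.3438% = 5.46%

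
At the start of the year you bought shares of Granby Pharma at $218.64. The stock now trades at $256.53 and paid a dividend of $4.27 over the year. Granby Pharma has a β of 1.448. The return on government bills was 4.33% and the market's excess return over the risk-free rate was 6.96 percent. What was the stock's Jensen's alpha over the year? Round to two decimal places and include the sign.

+4.87%

Realised HPR = (P1 + D1 − P0) / P0 = (256.53 + 4.27 − 218.64) / 218.64 = 42.16 / 218.64 = 19.2828%
CAPM required = R_f + β·MRP = 4.33% + 1.448 × 6.96% = 14.40808%
α = realised − required = 19.2828% − 14.40808% = +4.87%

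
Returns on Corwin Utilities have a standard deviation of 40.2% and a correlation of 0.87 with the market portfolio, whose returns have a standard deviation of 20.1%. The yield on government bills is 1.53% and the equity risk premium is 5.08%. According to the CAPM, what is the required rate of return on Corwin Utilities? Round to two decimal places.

10.37%

β = ρ × σ_i / σ_m = 0.87 × 40.2% / 20.1% = 1.7400
E(R) = 1.53% + 1.7400 × 5.08% = 10.37%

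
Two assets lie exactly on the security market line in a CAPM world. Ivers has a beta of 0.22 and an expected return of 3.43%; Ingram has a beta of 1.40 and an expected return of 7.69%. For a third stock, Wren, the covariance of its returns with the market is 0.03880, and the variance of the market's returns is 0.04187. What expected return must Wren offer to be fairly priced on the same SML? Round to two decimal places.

MRP = (7.69% − 3.43%) / (1.40 − 0.22) = 3.6102%
R_f = 3.43% − 0.22 × 3.6102% = 2.6358%
β_Wren = Cov / Var(R_m) = 0.03880 / 0.04187 = 0.9267
E(R_Wren) = R_f + β × MRP = 2.6358% + 0.9267 × 3.6102% = 5.98%

5.98%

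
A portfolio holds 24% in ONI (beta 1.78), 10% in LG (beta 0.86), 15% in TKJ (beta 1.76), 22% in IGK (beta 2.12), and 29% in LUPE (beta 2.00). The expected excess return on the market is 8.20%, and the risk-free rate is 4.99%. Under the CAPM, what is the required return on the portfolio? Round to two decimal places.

19.94%

β_P = Σ w_i β_i = 0.24×1.78 + 0.10×0.86 + 0.15×1.76 + 0.22×2.12 + 0.29×2.00 = 1.8236
E(R_P) = R_f + β_P × MRP = 4.99% + 1.8236 × 8.20% = 19.94%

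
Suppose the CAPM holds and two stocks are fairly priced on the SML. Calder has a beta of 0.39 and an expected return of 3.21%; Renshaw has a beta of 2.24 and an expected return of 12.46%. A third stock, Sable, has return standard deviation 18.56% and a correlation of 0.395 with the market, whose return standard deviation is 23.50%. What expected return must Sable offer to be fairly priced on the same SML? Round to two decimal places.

2.82%

MRP = (12.46% − 3.21%) / (2.24 − 0.39) = 5.0000%
R_f = 3.21% − 0.39 × 5.0000% = 1.2600%
β_Sable = ρ·σ_i/σ_m = 0.395 × 18.56 / 23.50 = 0.3120
E(R_Sable) = R_f + β × MRP = 1.2600% + 0.3120 × 5.0000% = 2.82%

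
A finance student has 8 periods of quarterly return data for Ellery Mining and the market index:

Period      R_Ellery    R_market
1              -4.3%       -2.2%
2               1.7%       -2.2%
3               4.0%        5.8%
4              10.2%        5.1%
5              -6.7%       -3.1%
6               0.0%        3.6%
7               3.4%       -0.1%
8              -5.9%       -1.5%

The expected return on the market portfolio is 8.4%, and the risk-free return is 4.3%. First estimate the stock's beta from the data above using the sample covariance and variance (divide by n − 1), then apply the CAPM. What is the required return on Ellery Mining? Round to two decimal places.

9.22%

Mean R_i = (-4.3 + 1.7 + 4.0 + 10.2 − 6.7 + 0.0 + 3.4 − 5.9) / 8 = 0.3000%
Mean R_m = (-2.2 − 2.2 + 5.8 + 5.1 − 3.1 + 3.6 − 0.1 − 1.5) / 8 = 0.6750%
Σ(R_i − R̄_i)(R_m − R̄_m) = 108.6000  ⇒  Cov = 108.6000 / 7 = 15.5143
Σ(R_m − R̄_m)² = 90.5150  ⇒  Var(R_m) = 90.5150 / 7 = 12.9307
β = Cov / Var(R_m) = 15.5143 / 12.9307 = 1.1998
MRP = 8.4% − 4.3% = 4.10%
E(R) = R_f + β × MRP = 4.3% + 1.1998 × 4.1% = 9.22%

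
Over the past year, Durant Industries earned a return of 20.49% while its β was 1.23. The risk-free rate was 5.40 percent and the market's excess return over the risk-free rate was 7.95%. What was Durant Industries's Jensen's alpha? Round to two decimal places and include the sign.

+5.31%

CAPM benchmark = R_f + β(R_m − R_f) = 5.40% + 1.23 × 7.95% = 15.1785%
α = actual − benchmark = 20.49% − 15.1785% = +5.31%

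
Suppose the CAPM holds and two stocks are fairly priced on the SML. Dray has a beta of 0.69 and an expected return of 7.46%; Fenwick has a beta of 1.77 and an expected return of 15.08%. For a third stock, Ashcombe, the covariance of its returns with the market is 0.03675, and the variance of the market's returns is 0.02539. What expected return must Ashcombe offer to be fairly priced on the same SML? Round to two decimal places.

12.80%

MRP = (15.08% − 7.46%) / (1.77 − 0.69) = 7.0556%
R_f = 7.46% − 0.69 × 7.0556% = 2.5916%
β_Ashcombe = Cov / Var(R_m) = 0.03675 / 0.02539 = 1.4474
E(R_Ashcombe) = R_f + β × MRP = 2.5916% + 1.4474 × 7.0556% = 12.80%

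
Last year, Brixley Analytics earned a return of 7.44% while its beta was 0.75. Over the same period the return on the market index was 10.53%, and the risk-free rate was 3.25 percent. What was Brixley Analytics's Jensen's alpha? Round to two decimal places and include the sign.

Market excess return = 10.53% − 3.25% = 7.28%
CAPM benchmark = R_f + β(R_m − R_f) = 3.25% + 0.75 × 7.28% = 8.7100%
α = actual − benchmark = 7.44% − 8.7100% = -1.27%

-1.27%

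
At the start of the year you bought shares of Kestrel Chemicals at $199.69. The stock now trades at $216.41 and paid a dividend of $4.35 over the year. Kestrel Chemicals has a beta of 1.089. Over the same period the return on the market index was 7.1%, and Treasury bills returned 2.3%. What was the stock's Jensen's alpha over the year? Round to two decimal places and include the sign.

+3.02%

Realised HPR = (P1 + D1 − P0) / P0 = (216.41 + 4.35 − 199.69) / 199.69 = 21.07 / 199.69 = 10.5514%
MRP = 7.1% − 2.3% = 4.80%
CAPM required = R_f + β·MRP = 2.3% + 1.089 × 4.8% = 7.5272%
α = realised − required = 10.5514% − 7.5272% = +3.02%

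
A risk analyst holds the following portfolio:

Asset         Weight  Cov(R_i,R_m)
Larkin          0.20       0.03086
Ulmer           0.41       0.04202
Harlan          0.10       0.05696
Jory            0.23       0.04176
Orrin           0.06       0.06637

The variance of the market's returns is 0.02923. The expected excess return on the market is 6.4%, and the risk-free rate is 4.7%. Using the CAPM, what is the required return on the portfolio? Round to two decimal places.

14.05%

β_Larkin = 0.03086 / 0.02923 = 1.0558
β_Ulmer = 0.04202 / 0.02923 = 1.4376
β_Harlan = 0.05696 / 0.02923 = 1.9487
β_Jory = 0.04176 / 0.02923 = 1.4287
β_Orrin = 0.06637 / 0.02923 = 2.2706
β_P = Σ w_i β_i = 0.20×1.0558 + 0.41×1.4376 + 0.10×1.9487 + 0.23×1.4287 + 0.06×2.2706 = 1.4603
E(R_P) = R_f + β_P × MRP = 4.7% + 1.4603 × 6.4% = 14.05%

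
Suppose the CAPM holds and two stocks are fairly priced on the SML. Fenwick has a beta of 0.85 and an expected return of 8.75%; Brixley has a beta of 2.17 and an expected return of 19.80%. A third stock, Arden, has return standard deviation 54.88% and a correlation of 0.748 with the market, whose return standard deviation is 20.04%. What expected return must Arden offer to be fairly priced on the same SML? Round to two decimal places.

18.78%

MRP = (19.80% − 8.75%) / (2.17 − 0.85) = 8.3712%
R_f = 8.75% − 0.85 × 8.3712% = 1.6345%
β_Arden = ρ·σ_i/σ_m = 0.748 × 54.88 / 20.04 = 2.0484
E(R_Arden) = R_f + β × MRP = 1.6345% + 2.0484 × 8.3712% = 18.78%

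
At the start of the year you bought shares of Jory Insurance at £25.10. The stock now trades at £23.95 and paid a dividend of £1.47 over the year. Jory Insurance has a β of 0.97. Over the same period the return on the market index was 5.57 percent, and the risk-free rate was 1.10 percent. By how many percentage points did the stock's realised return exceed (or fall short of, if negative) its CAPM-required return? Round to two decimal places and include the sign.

Realised HPR = (P1 + D1 − P0) / P0 = (23.95 + 1.47 − 25.10) / 25.10 = 0.32 / 25.10 = 1.2749%
MRP = 5.57% − 1.10% = 4.47%
CAPM required = R_f + β·MRP = 1.10% + 0.97 × 4.47% = 5.4359%
α = realised − required = 1.2749% − 5.4359% = -4.16%

-4.16%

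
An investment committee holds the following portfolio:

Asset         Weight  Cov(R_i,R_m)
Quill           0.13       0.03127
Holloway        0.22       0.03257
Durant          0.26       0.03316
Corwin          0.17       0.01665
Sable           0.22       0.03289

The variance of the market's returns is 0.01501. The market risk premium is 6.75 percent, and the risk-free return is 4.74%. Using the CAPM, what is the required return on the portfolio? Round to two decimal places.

18.19%

β_Quill = 0.03127 / 0.01501 = 2.0833
β_Holloway = 0.03257 / 0.01501 = 2.1699
β_Durant = 0.03316 / 0.01501 = 2.2092
β_Corwin = 0.01665 / 0.01501 = 1.1093
β_Sable = 0.03289 / 0.01501 = 2.1912
β_P = Σ w_i β_i = 0.13×2.0833 + 0.22×2.1699 + 0.26×2.2092 + 0.17×1.1093 + 0.22×2.1912 = 1.9932
E(R_P) = R_f + β_P × MRP = 4.74% + 1.9932 × 6.75% = 18.19%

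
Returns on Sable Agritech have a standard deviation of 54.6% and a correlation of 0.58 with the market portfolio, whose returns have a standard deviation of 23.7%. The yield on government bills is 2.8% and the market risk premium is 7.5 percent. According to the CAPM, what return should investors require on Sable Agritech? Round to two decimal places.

12.82%

β = ρ × σ_i / σ_m = 0.58 × 54.6% / 23.7% = 1.3362
E(R) = 2.8% + 1.3362 × 7.5% = 12.82%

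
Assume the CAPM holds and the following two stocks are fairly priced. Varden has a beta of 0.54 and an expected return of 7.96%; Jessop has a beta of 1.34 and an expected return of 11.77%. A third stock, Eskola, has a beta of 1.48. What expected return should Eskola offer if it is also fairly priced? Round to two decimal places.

12.44%

MRP (SML slope) = (11.77% − 7.96%) / (1.34 − 0.54) = 3.81% / 0.80 = 4.7625%
R_f (intercept) = 7.96% − 0.54 × 4.7625% = 5.3883%
E(R_Eskola) = R_f + β × MRP = 5.3883% + 1.48 × 4.7625% = 12.44%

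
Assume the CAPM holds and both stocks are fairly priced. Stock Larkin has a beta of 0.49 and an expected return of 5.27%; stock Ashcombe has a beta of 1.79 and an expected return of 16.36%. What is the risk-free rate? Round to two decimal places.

1.09%

Both satisfy E(R) = R_f + β·MRP, so the slope of the SML is
MRP = (16.36% − 5.27%) / (1.79 − 0.49) = 11.09% / 1.30 = 8.5308%
R_f = E(R_Larkin) − β_Larkin·MRP = 5.27% − 0.49 × 8.5308% = 1.0899%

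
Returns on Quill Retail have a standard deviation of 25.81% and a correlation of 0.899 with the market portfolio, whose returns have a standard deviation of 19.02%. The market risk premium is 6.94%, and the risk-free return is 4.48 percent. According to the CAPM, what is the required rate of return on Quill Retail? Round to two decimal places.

β = ρ × σ_i / σ_m = 0.899 × 25.81% / 19.02% = 1.2199
E(R) = 4.48% + 1.2199 × 6.94% = 12.95%

12.95%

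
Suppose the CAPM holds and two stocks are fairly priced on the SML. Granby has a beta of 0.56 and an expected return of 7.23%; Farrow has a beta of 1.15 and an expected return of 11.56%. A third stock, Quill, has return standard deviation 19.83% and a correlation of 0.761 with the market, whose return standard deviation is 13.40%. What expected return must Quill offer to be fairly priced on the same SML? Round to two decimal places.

MRP = (11.56% − 7.23%) / (1.15 − 0.56) = 7.3390%
R_f = 7.23% − 0.56 × 7.3390% = 3.1202%
β_Quill = ρ·σ_i/σ_m = 0.761 × 19.83 / 13.40 = 1.1262
E(R_Quill) = R_f + β × MRP = 3.1202% + 1.1262 × 7.3390% = 11.39%

11.39%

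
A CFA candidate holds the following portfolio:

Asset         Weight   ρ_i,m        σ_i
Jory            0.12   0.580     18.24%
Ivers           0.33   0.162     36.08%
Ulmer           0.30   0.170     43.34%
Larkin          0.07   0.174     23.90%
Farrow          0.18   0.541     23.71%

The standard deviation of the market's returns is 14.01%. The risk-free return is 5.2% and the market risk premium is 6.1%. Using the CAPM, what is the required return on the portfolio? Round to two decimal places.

8.69%

β_Jory = 0.580 × 18.24% / 14.01% = 0.7551
β_Ivers = 0.162 × 36.08% / 14.01% = 0.4172
β_Ulmer = 0.170 × 43.34% / 14.01% = 0.5259
β_Larkin = 0.174 × 23.90% / 14.01% = 0.2968
β_Farrow = 0.541 × 23.71% / 14.01% = 0.9156
β_P = Σ w_i β_i = 0.12×0.7551 + 0.33×0.4172 + 0.30×0.5259 + 0.07×0.2968 + 0.18×0.9156 = 0.5716
E(R_P) = R_f + β_P × MRP = 5.2% + 0.5716 × 6.1% = 8.69%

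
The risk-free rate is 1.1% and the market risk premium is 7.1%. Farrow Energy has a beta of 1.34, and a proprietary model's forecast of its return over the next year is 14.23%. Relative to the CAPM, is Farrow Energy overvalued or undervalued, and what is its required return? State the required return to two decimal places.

Required return = R_f + β·MRP = 1.1% + 1.34 × 7.1% = 10.61%
Forecast 14.23% > required 10.61% → the stock plots above the SML → undervalued.

Undervalued; required return 10.61%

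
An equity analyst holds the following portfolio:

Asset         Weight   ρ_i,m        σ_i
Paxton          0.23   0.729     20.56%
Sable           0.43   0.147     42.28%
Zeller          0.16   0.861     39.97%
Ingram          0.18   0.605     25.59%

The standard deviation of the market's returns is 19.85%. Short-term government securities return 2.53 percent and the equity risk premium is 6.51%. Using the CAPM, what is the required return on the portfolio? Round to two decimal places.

β_Paxton = 0.729 × 20.56% / 19.85% = 0.7551
β_Sable = 0.147 × 42.28% / 19.85% = 0.3131
β_Zeller = 0.861 × 39.97% / 19.85% = 1.7337
β_Ingram = 0.605 × 25.59% / 19.85% = 0.7799
β_P = Σ w_i β_i = 0.23×0.7551 + 0.43×0.3131 + 0.16×1.7337 + 0.18×0.7799 = 0.7261
E(R_P) = R_f + β_P × MRP = 2.53% + 0.7261 × 6.51% = 7.26%

7.26%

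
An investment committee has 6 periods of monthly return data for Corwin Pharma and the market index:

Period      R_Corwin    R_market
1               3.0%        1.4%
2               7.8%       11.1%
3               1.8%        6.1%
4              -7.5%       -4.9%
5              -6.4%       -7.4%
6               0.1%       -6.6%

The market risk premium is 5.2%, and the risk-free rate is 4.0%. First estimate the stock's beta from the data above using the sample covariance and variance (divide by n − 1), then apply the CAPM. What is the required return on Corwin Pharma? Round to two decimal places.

Mean R_i = (3.0 + 7.8 + 1.8 − 7.5 − 6.4 + 0.1) / 6 = -0.2000%
Mean R_m = (1.4 + 11.1 + 6.1 − 4.9 − 7.4 − 6.6) / 6 = -0.0500%
Σ(R_i − R̄_i)(R_m − R̄_m) = 185.1500  ⇒  Cov = 185.1500 / 5 = 37.0300
Σ(R_m − R̄_m)² = 284.6950  ⇒  Var(R_m) = 284.6950 / 5 = 56.9390
β = Cov / Var(R_m) = 37.0300 / 56.9390 = 0.6503
E(R) = R_f + β × MRP = 4.0% + 0.6503 × 5.2% = 7.38%

7.38%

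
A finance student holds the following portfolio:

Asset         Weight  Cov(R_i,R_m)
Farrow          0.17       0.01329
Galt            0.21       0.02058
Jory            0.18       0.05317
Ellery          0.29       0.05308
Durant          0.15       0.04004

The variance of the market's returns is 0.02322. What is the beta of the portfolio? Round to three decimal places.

β_Farrow = 0.01329 / 0.02322 = 0.5724
β_Galt = 0.02058 / 0.02322 = 0.8863
β_Jory = 0.05317 / 0.02322 = 2.2898
β_Ellery = 0.05308 / 0.02322 = 2.2860
β_Durant = 0.04004 / 0.02322 = 1.7244
β_P = Σ w_i β_i = 0.17×0.5724 + 0.21×0.8863 + 0.18×2.2898 + 0.29×2.2860 + 0.15×1.7244 = 1.6172

1.617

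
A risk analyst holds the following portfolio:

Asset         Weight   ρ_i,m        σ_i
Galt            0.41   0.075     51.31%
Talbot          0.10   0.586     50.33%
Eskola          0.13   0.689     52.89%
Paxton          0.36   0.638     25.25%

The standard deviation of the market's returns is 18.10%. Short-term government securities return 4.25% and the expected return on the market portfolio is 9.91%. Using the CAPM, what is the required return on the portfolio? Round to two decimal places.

8.96%

β_Galt = 0.075 × 51.31% / 18.10% = 0.2126
β_Talbot = 0.586 × 50.33% / 18.10% = 1.6295
β_Eskola = 0.689 × 52.89% / 18.10% = 2.0133
β_Paxton = 0.638 × 25.25% / 18.10% = 0.8900
β_P = Σ w_i β_i = 0.41×0.2126 + 0.10×1.6295 + 0.13×2.0133 + 0.36×0.8900 = 0.8322
MRP = 9.91% − 4.25% = 5.66%
E(R_P) = R_f + β_P × MRP = 4.25% + 0.8322 × 5.66% = 8.96%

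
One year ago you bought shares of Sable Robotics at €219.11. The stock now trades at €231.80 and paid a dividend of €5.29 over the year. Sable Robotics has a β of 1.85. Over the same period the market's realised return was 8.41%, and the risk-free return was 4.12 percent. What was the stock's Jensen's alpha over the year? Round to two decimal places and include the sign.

Realised HPR = (P1 + D1 − P0) / P0 = (231.80 + 5.29 − 219.11) / 219.11 = 17.98 / 219.11 = 8.2059%
MRP = 8.41% − 4.12% = 4.29%
CAPM required = R_f + β·MRP = 4.12% + 1.85 × 4.29% = 12.0565%
α = realised − required = 8.2059% − 12.0565% = -3.85%

-3.85%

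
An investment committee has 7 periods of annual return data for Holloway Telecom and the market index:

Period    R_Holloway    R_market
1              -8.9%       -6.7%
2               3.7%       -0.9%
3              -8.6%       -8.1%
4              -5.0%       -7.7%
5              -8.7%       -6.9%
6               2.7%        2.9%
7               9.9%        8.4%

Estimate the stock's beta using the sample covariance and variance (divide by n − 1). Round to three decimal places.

1.120

Mean R_i = (-8.9 + 3.7 − 8.6 − 5.0 − 8.7 + 2.7 + 9.9) / 7 = -2.1286%
Mean R_m = (-6.7 − 0.9 − 8.1 − 7.7 − 6.9 + 2.9 + 8.4) / 7 = -2.7143%
Σ(R_i − R̄_i)(R_m − R̄_m) = 275.0371  ⇒  Cov = 275.0371 / 6 = 45.8395
Σ(R_m − R̄_m)² = 245.6086  ⇒  Var(R_m) = 245.6086 / 6 = 40.9348
β = Cov / Var(R_m) = 45.8395 / 40.9348 = 1.1198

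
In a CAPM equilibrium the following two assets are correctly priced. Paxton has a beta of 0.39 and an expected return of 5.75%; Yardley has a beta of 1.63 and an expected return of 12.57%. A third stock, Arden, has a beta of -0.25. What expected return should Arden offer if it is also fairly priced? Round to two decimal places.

2.23%

MRP (SML slope) = (12.57% − 5.75%) / (1.63 − 0.39) = 6.82% / 1.24 = 5.5000%
R_f (intercept) = 5.75% − 0.39 × 5.5000% = 3.6050%
E(R_Arden) = R_f + β × MRP = 3.6050% + -0.25 × 5.5000% = 2.23%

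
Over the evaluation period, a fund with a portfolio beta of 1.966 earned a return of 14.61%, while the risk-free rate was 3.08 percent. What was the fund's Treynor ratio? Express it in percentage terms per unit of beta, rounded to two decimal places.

Treynor = (R_P − R_f) / β_P = (14.61% − 3.08%) / 1.9660 = 11.53% / 1.9660 = 5.86%

5.86%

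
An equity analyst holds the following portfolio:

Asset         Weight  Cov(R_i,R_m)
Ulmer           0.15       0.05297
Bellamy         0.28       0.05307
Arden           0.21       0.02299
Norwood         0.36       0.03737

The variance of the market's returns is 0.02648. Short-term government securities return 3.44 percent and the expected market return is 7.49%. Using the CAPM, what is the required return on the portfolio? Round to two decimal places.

9.72%

β_Ulmer = 0.05297 / 0.02648 = 2.0004
β_Bellamy = 0.05307 / 0.02648 = 2.0042
β_Arden = 0.02299 / 0.02648 = 0.8682
β_Norwood = 0.03737 / 0.02648 = 1.4113
β_P = Σ w_i β_i = 0.15×2.0004 + 0.28×2.0042 + 0.21×0.8682 + 0.36×1.4113 = 1.5516
MRP = 7.49% − 3.44% = 4.05%
E(R_P) = R_f + β_P × MRP = 3.44% + 1.5516 × 4.05% = 9.72%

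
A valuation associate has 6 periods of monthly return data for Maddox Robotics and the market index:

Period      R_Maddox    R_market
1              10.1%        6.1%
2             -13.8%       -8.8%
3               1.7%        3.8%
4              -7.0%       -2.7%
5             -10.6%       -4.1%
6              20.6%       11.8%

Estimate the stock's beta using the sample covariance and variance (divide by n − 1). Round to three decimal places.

1.726

Mean R_i = (10.1 − 13.8 + 1.7 − 7.0 − 10.6 + 20.6) / 6 = 0.1667%
Mean R_m = (6.1 − 8.8 + 3.8 − 2.7 − 4.1 + 11.8) / 6 = 1.0167%
Σ(R_i − R̄_i)(R_m − R̄_m) = 493.9333  ⇒  Cov = 493.9333 / 5 = 98.7867
Σ(R_m − R̄_m)² = 286.2283  ⇒  Var(R_m) = 286.2283 / 5 = 57.2457
β = Cov / Var(R_m) = 98.7867 / 57.2457 = 1.7257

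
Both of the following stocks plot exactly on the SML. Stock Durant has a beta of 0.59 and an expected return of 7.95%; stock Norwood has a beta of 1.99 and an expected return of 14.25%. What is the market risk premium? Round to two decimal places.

4.50%

Both satisfy E(R) = R_f + β·MRP, so the slope of the SML is
MRP = (14.25% − 7.95%) / (1.99 − 0.59) = 6.30% / 1.40 = 4.5000%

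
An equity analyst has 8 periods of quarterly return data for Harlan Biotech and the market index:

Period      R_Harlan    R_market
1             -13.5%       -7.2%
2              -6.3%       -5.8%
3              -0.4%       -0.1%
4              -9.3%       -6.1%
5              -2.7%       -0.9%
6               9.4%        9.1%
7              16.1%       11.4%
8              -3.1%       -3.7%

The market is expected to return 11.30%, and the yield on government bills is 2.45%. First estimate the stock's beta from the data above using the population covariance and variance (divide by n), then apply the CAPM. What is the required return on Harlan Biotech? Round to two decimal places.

Mean R_i = (-13.5 − 6.3 − 0.4 − 9.3 − 2.7 + 9.4 + 16.1 − 3.1) / 8 = -1.2250%
Mean R_m = (-7.2 − 5.8 − 0.1 − 6.1 − 0.9 + 9.1 + 11.4 − 3.7) / 8 = -0.4125%
Σ(R_i − R̄_i)(R_m − R̄_m) = 469.4475  ⇒  Cov = 469.4475 / 8 = 58.6809
Σ(R_m − R̄_m)² = 348.6088  ⇒  Var(R_m) = 348.6088 / 8 = 43.5761
β = Cov / Var(R_m) = 58.6809 / 43.5761 = 1.3466
MRP = 11.30% − 2.45% = 8.85%
E(R) = R_f + β × MRP = 2.45% + 1.3466 × 8.85% = 14.37%

14.37%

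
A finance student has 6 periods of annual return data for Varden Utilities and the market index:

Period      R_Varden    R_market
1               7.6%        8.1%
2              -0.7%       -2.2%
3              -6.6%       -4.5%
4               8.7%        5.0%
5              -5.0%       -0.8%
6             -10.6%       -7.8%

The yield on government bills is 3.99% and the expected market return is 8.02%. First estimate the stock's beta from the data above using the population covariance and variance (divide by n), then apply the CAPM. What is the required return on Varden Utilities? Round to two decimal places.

Mean R_i = (7.6 − 0.7 − 6.6 + 8.7 − 5.0 − 10.6) / 6 = -1.1000%
Mean R_m = (8.1 − 2.2 − 4.5 + 5.0 − 0.8 − 7.8) / 6 = -0.3667%
Σ(R_i − R̄_i)(R_m − R̄_m) = 220.5600  ⇒  Cov = 220.5600 / 6 = 36.7600
Σ(R_m − R̄_m)² = 176.3733  ⇒  Var(R_m) = 176.3733 / 6 = 29.3956
β = Cov / Var(R_m) = 36.7600 / 29.3956 = 1.2505
MRP = 8.02% − 3.99% = 4.03%
E(R) = R_f + β × MRP = 3.99% + 1.2505 × 4.03% = 9.03%

9.03%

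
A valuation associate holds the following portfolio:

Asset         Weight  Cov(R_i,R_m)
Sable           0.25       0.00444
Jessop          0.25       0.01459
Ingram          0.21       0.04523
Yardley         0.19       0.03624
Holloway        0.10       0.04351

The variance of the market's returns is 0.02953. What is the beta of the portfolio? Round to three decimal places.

β_Sable = 0.00444 / 0.02953 = 0.1504
β_Jessop = 0.01459 / 0.02953 = 0.4941
β_Ingram = 0.04523 / 0.02953 = 1.5317
β_Yardley = 0.03624 / 0.02953 = 1.2272
β_Holloway = 0.04351 / 0.02953 = 1.4734
β_P = Σ w_i β_i = 0.25×0.1504 + 0.25×0.4941 + 0.21×1.5317 + 0.19×1.2272 + 0.10×1.4734 = 0.8633

0.863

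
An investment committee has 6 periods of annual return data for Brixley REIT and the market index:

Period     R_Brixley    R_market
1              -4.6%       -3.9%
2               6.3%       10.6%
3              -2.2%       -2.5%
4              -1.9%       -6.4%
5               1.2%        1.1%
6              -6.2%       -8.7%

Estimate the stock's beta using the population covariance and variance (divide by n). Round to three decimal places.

Mean R_i = (-4.6 + 6.3 − 2.2 − 1.9 + 1.2 − 6.2) / 6 = -1.2333%
Mean R_m = (-3.9 + 10.6 − 2.5 − 6.4 + 1.1 − 8.7) / 6 = -1.6333%
Σ(R_i − R̄_i)(R_m − R̄_m) = 145.5533  ⇒  Cov = 145.5533 / 6 = 24.2589
Σ(R_m − R̄_m)² = 235.6733  ⇒  Var(R_m) = 235.6733 / 6 = 39.2789
β = Cov / Var(R_m) = 24.2589 / 39.2789 = 0.6176

0.618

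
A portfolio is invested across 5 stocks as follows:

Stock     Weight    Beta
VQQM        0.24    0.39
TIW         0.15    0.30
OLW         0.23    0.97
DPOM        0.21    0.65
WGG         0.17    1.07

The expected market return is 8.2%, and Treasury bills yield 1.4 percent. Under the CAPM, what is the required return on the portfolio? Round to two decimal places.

β_P = Σ w_i β_i = 0.24×0.39 + 0.15×0.30 + 0.23×0.97 + 0.21×0.65 + 0.17×1.07 = 0.6801
MRP = 8.2% − 1.4% = 6.80%
E(R_P) = R_f + β_P × MRP = 1.4% + 0.6801 × 6.8% = 6.02%

6.02%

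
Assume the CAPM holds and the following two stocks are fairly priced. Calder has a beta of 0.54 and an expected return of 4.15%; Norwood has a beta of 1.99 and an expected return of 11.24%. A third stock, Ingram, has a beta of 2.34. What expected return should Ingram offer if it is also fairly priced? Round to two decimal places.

12.95%

MRP (SML slope) = (11.24% − 4.15%) / (1.99 − 0.54) = 7.09% / 1.45 = 4.8897%
R_f (intercept) = 4.15% − 0.54 × 4.8897% = 1.5096%
E(R_Ingram) = R_f + β × MRP = 1.5096% + 2.34 × 4.8897% = 12.95%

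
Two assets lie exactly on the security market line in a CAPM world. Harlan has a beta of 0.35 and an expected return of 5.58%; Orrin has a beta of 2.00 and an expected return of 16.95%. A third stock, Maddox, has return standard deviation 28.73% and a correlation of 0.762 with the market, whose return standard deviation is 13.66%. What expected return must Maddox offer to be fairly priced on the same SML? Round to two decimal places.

MRP = (16.95% − 5.58%) / (2.00 − 0.35) = 6.8909%
R_f = 5.58% − 0.35 × 6.8909% = 3.1682%
β_Maddox = ρ·σ_i/σ_m = 0.762 × 28.73 / 13.66 = 1.6027
E(R_Maddox) = R_f + β × MRP = 3.1682% + 1.6027 × 6.8909% = 14.21%

14.21%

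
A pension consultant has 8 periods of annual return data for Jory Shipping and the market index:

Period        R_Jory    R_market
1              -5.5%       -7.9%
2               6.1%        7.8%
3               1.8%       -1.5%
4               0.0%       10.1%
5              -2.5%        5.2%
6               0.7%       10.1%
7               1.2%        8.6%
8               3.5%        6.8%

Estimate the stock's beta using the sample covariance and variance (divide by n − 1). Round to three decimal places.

0.318

Mean R_i = (-5.5 + 6.1 + 1.8 + 0.0 − 2.5 + 0.7 + 1.2 + 3.5) / 8 = 0.6625%
Mean R_m = (-7.9 + 7.8 − 1.5 + 10.1 + 5.2 + 10.1 + 8.6 + 6.8) / 8 = 4.9000%
Σ(R_i − R̄_i)(R_m − R̄_m) = 90.5500  ⇒  Cov = 90.5500 / 7 = 12.9357
Σ(R_m − R̄_m)² = 284.6800  ⇒  Var(R_m) = 284.6800 / 7 = 40.6686
β = Cov / Var(R_m) = 12.9357 / 40.6686 = 0.3181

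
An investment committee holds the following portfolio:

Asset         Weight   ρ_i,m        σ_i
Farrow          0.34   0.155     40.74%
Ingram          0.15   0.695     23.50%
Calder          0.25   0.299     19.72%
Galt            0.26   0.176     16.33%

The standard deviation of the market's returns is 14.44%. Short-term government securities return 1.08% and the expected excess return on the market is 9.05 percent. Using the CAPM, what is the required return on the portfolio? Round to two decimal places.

β_Farrow = 0.155 × 40.74% / 14.44% = 0.4373
β_Ingram = 0.695 × 23.50% / 14.44% = 1.1311
β_Calder = 0.299 × 19.72% / 14.44% = 0.4083
β_Galt = 0.176 × 16.33% / 14.44% = 0.1990
β_P = Σ w_i β_i = 0.34×0.4373 + 0.15×1.1311 + 0.25×0.4083 + 0.26×0.1990 = 0.4722
E(R_P) = R_f + β_P × MRP = 1.08% + 0.4722 × 9.05% = 5.35%

5.35%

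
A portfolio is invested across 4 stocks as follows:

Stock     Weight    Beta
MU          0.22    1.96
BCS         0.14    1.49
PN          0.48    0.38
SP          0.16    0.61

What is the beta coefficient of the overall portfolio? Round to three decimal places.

β_P = Σ w_i β_i = 0.22×1.96 + 0.14×1.49 + 0.48×0.38 + 0.16×0.61 = 0.9198

0.920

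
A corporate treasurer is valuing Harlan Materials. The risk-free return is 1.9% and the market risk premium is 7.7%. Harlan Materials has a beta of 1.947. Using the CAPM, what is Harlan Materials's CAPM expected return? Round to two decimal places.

E(R) = R_f + β × MRP = 1.9% + 1.947 × 7.7% = 16.89%

16.89%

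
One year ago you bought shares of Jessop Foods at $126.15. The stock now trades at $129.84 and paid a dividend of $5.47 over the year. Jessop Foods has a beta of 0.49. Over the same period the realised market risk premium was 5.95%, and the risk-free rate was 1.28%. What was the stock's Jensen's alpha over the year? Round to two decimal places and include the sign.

+3.07%

Realised HPR = (P1 + D1 − P0) / P0 = (129.84 + 5.47 − 126.15) / 126.15 = 9.16 / 126.15 = 7.2612%
CAPM required = R_f + β·MRP = 1.28% + 0.49 × 5.95% = 4.1955%
α = realised − required = 7.2612% − 4.1955% = +3.07%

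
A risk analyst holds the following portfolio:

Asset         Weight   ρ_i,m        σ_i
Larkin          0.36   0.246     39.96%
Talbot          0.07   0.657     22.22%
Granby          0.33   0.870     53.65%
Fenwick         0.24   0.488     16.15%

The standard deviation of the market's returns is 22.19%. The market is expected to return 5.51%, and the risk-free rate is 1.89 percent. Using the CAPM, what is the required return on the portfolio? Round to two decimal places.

β_Larkin = 0.246 × 39.96% / 22.19% = 0.4430
β_Talbot = 0.657 × 22.22% / 22.19% = 0.6579
β_Granby = 0.870 × 53.65% / 22.19% = 2.1034
β_Fenwick = 0.488 × 16.15% / 22.19% = 0.3552
β_P = Σ w_i β_i = 0.36×0.4430 + 0.07×0.6579 + 0.33×2.1034 + 0.24×0.3552 = 0.9849
MRP = 5.51% − 1.89% = 3.62%
E(R_P) = R_f + β_P × MRP = 1.89% + 0.9849 × 3.62% = 5.46%

5.46%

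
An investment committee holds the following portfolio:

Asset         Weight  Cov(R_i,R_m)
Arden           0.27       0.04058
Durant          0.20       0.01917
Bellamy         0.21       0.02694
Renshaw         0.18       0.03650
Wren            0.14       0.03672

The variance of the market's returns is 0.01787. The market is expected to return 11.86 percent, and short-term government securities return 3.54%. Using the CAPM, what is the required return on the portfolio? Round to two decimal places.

β_Arden = 0.04058 / 0.01787 = 2.2708
β_Durant = 0.01917 / 0.01787 = 1.0727
β_Bellamy = 0.02694 / 0.01787 = 1.5076
β_Renshaw = 0.03650 / 0.01787 = 2.0425
β_Wren = 0.03672 / 0.01787 = 2.0548
β_P = Σ w_i β_i = 0.27×2.2708 + 0.20×1.0727 + 0.21×1.5076 + 0.18×2.0425 + 0.14×2.0548 = 1.7996
MRP = 11.86% − 3.54% = 8.32%
E(R_P) = R_f + β_P × MRP = 3.54% + 1.7996 × 8.32% = 18.51%

18.51%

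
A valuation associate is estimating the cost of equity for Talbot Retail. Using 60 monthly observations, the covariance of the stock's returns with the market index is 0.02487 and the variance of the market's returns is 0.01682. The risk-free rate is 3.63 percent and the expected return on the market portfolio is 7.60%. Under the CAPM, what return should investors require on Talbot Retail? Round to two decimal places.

9.50%

β = Cov(R_i, R_m) / Var(R_m) = 0.02487 / 0.01682 = 1.4786
MRP = 7.60% − 3.63% = 3.97%
E(R) = R_f + β × MRP = 3.63% + 1.4786 × 3.97% = 9.50%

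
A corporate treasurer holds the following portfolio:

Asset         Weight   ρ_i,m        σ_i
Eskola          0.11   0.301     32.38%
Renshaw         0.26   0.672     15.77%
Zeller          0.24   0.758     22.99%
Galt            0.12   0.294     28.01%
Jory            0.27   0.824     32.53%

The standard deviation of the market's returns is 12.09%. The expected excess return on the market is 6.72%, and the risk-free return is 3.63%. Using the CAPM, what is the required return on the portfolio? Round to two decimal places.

β_Eskola = 0.301 × 32.38% / 12.09% = 0.8062
β_Renshaw = 0.672 × 15.77% / 12.09% = 0.8765
β_Zeller = 0.758 × 22.99% / 12.09% = 1.4414
β_Galt = 0.294 × 28.01% / 12.09% = 0.6811
β_Jory = 0.824 × 32.53% / 12.09% = 2.2171
β_P = Σ w_i β_i = 0.11×0.8062 + 0.26×0.8765 + 0.24×1.4414 + 0.12×0.6811 + 0.27×2.2171 = 1.3429
E(R_P) = R_f + β_P × MRP = 3.63% + 1.3429 × 6.72% = 12.65%

12.65%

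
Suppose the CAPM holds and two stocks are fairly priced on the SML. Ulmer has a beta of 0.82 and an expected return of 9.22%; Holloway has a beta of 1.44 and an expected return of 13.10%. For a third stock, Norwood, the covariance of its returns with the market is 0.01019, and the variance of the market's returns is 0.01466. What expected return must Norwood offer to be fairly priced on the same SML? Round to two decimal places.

8.44%

MRP = (13.10% − 9.22%) / (1.44 − 0.82) = 6.2581%
R_f = 9.22% − 0.82 × 6.2581% = 4.0884%
β_Norwood = Cov / Var(R_m) = 0.01019 / 0.01466 = 0.6951
E(R_Norwood) = R_f + β × MRP = 4.0884% + 0.6951 × 6.2581% = 8.44%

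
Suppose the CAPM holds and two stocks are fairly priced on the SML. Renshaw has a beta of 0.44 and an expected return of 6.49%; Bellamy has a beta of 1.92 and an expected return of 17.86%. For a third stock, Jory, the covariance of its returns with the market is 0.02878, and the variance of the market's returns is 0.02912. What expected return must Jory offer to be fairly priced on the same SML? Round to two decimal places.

MRP = (17.86% − 6.49%) / (1.92 − 0.44) = 7.6824%
R_f = 6.49% − 0.44 × 7.6824% = 3.1097%
β_Jory = Cov / Var(R_m) = 0.02878 / 0.02912 = 0.9883
E(R_Jory) = R_f + β × MRP = 3.1097% + 0.9883 × 7.6824% = 10.70%

10.70%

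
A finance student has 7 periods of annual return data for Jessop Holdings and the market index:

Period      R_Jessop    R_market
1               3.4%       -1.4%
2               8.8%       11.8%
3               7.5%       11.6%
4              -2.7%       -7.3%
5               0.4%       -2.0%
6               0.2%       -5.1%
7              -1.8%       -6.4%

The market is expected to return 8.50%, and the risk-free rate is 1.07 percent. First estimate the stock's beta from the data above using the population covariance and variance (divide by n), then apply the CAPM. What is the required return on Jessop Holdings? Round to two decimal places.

5.02%

Mean R_i = (3.4 + 8.8 + 7.5 − 2.7 + 0.4 + 0.2 − 1.8) / 7 = 2.2571%
Mean R_m = (-1.4 + 11.8 + 11.6 − 7.3 − 2.0 − 5.1 − 6.4) / 7 = 0.1714%
Σ(R_i − R̄_i)(R_m − R̄_m) = 212.7814  ⇒  Cov = 212.7814 / 7 = 30.3973
Σ(R_m − R̄_m)² = 399.8143  ⇒  Var(R_m) = 399.8143 / 7 = 57.1163
β = Cov / Var(R_m) = 30.3973 / 57.1163 = 0.5322
MRP = 8.50% − 1.07% = 7.43%
E(R) = R_f + β × MRP = 1.07% + 0.5322 × 7.43% = 5.02%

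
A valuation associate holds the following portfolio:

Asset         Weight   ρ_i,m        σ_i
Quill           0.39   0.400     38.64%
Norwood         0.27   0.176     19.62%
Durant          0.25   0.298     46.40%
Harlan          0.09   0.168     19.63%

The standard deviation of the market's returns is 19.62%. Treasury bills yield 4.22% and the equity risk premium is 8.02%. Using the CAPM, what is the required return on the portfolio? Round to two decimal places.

β_Quill = 0.400 × 38.64% / 19.62% = 0.7878
β_Norwood = 0.176 × 19.62% / 19.62% = 0.1760
β_Durant = 0.298 × 46.40% / 19.62% = 0.7048
β_Harlan = 0.168 × 19.63% / 19.62% = 0.1681
β_P = Σ w_i β_i = 0.39×0.7878 + 0.27×0.1760 + 0.25×0.7048 + 0.09×0.1681 = 0.5461
E(R_P) = R_f + β_P × MRP = 4.22% + 0.5461 × 8.02% = 8.60%

8.60%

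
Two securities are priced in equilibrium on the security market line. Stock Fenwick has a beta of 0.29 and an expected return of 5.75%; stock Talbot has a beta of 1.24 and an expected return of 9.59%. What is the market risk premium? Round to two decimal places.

Both satisfy E(R) = R_f + β·MRP, so the slope of the SML is
MRP = (9.59% − 5.75%) / (1.24 − 0.29) = 3.84% / 0.95 = 4.0421%

4.04%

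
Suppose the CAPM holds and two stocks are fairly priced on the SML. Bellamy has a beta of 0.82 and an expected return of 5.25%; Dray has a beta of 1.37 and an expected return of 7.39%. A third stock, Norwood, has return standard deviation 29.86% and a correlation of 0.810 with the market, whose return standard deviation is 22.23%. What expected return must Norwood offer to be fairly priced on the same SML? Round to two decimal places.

6.29%

MRP = (7.39% − 5.25%) / (1.37 − 0.82) = 3.8909%
R_f = 5.25% − 0.82 × 3.8909% = 2.0595%
β_Norwood = ρ·σ_i/σ_m = 0.810 × 29.86 / 22.23 = 1.0880
E(R_Norwood) = R_f + β × MRP = 2.0595% + 1.0880 × 3.8909% = 6.29%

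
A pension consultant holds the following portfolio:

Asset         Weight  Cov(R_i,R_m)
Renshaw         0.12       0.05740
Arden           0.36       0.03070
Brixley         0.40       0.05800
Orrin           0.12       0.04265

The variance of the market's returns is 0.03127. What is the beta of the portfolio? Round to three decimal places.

β_Renshaw = 0.05740 / 0.03127 = 1.8356
β_Arden = 0.03070 / 0.03127 = 0.9818
β_Brixley = 0.05800 / 0.03127 = 1.8548
β_Orrin = 0.04265 / 0.03127 = 1.3639
β_P = Σ w_i β_i = 0.12×1.8356 + 0.36×0.9818 + 0.40×1.8548 + 0.12×1.3639 = 1.4793

1.479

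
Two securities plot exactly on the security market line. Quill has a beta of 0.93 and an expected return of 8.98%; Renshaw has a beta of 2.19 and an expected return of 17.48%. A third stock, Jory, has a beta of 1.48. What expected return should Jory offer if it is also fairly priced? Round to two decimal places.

MRP (SML slope) = (17.48% − 8.98%) / (2.19 − 0.93) = 8.50% / 1.26 = 6.7460%
R_f (intercept) = 8.98% − 0.93 × 6.7460% = 2.7062%
E(R_Jory) = R_f + β × MRP = 2.7062% + 1.48 × 6.7460% = 12.69%

12.69%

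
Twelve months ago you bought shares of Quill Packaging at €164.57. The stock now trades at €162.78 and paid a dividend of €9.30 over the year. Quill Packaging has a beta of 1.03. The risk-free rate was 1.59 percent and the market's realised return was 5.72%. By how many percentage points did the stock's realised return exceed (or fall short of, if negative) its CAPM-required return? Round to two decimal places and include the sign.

Realised HPR = (P1 + D1 − P0) / P0 = (162.78 + 9.30 − 164.57) / 164.57 = 7.51 / 164.57 = 4.5634%
MRP = 5.72% − 1.59% = 4.13%
CAPM required = R_f + β·MRP = 1.59% + 1.03 × 4.13% = 5.8439%
α = realised − required = 4.5634% − 5.8439% = -1.28%

-1.28%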